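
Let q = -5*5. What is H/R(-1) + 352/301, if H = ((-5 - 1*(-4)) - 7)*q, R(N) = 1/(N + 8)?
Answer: 421752/301 ≈ 1401.2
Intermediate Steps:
q = -25
R(N) = 1/(8 + N)
H = 200 (H = ((-5 - 1*(-4)) - 7)*(-25) = ((-5 + 4) - 7)*(-25) = (-1 - 7)*(-25) = -8*(-25) = 200)
H/R(-1) + 352/301 = 200/(1/(8 - 1)) + 352/301 = 200/(1/7) + 352*(1/301) = 200/(⅐) + 352/301 = 200*7 + 352/301 = 1400 + 352/301 = 421752/301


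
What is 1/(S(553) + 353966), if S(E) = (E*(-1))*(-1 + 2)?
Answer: 1/353413 ≈ 2.8296e-6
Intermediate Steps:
S(E) = -E (S(E) = -E*1 = -E)
1/(S(553) + 353966) = 1/(-1*553 + 353966) = 1/(-553 + 353966) = 1/353413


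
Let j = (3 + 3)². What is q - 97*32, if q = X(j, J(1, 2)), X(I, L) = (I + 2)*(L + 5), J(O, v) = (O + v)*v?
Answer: -2686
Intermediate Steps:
J(O, v) = v*(O + v)
j = 36 (j = 6² = 36)
X(I, L) = (2 + I)*(5 + L)
q = 418 (q = 10 + 2*(2*(1 + 2)) + 5*36 + 36*(2*(1 + 2)) = 10 + 2*(2*3) + 180 + 36*(2*3) = 10 + 2*6 + 180 + 36*6 = 10 + 12 + 180 + 216 = 418)
q - 97*32 = 418 - 97*32 = 418 - 3104 = -2686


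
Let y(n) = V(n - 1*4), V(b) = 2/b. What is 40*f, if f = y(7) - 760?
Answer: -91120/3 ≈ -30373.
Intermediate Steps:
y(n) = 2/(-4 + n) (y(n) = 2/(n - 1*4) = 2/(n - 4) = 2/(-4 + n))
f = -2278/3 (f = 2/(-4 + 7) - 760 = 2/3 - 760 = -2278/3 ≈ -759.33)
40*f = 40*(-2278/3) = -91120/3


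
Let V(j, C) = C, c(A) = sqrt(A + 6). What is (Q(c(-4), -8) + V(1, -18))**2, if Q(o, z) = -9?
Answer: 729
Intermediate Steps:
c(A) = sqrt(6 + A)
(Q(c(-4), -8) + V(1, -18))**2 = (-9 - 18)**2 = (-27)**2 = 729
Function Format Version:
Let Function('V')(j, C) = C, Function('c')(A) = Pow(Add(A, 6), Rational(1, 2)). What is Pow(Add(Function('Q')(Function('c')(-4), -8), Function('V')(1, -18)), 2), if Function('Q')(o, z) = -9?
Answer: 729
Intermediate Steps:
Function('c')(A) = Pow(Add(6, A), Rational(1, 2))
Pow(Add(Function('Q')(Function('c')(-4), -8), Function('V')(1, -18)), 2) = Pow(Add(-9, -18), 2) = Pow(-27, 2) = 729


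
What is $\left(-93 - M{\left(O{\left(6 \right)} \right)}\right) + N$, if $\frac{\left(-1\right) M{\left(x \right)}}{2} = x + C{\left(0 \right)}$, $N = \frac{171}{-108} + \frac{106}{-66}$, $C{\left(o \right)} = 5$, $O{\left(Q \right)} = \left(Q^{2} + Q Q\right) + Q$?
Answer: $\frac{9215}{132} \approx 69.811$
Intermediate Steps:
$O{\left(Q \right)} = Q + 2 Q^{2}$ ($O{\left(Q \right)} = \left(Q^{2} + Q^{2}\right) + Q = 2 Q^{2} + Q = Q + 2 Q^{2}$)
$N = - \frac{421}{132}$ ($N = 171 \left(- \frac{1}{108}\right) + 106 \left(- \frac{1}{66}\right) = - \frac{19}{12} - \frac{53}{33} = - \frac{421}{132} \approx -3.1894$)
$M{\left(x \right)} = -10 - 2 x$ ($M{\left(x \right)} = - 2 \left(x + 5\right) = - 2 \left(5 + x\right) = -10 - 2 x$)
$\left(-93 - M{\left(O{\left(6 \right)} \right)}\right) + N = \left(-93 - \left(-10 - 2 \cdot 6 \left(1 + 2 \cdot 6\right)\right)\right) - \frac{421}{132} = \left(-93 - \left(-10 - 2 \cdot 6 \left(1 + 12\right)\right)\right) - \frac{421}{132} = \left(-93 - \left(-10 - 2 \cdot 6 \cdot 13\right)\right) - \frac{421}{132} = \left(-93 - \left(-10 - 156\right)\right) - \frac{421}{132} = \left(-93 - -166\right) - \frac{421}{132} = \left(-93 + 166\right) - \frac{421}{132} = 73 - \frac{421}{132} = \frac{9215}{132}$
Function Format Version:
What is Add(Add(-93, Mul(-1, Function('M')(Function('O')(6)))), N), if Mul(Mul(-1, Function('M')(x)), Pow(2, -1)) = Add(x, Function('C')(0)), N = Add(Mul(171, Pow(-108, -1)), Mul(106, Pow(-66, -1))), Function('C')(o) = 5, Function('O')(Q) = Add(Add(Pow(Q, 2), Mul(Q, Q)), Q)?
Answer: Rational(9215, 132) ≈ 69.811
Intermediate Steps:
Function('O')(Q) = Add(Q, Mul(2, Pow(Q, 2))) (Function('O')(Q) = Add(Add(Pow(Q, 2), Pow(Q, 2)), Q) = Add(Mul(2, Pow(Q, 2)), Q) = Add(Q, Mul(2, Pow(Q, 2))))
N = Rational(-421, 132) (N = Add(Mul(171, Rational(-1, 108)), Mul(106, Rational(-1, 66))) = Add(Rational(-19, 12), Rational(-53, 33)) = Rational(-421, 132) ≈ -3.1894)
Function('M')(x) = Add(-10, Mul(-2, x)) (Function('M')(x) = Mul(-2, Add(x, 5)) = Mul(-2, Add(5, x)) = Add(-10, Mul(-2, x)))
Add(Add(-93, Mul(-1, Function('M')(Function('O')(6)))), N) = Add(Add(-93, Mul(-1, Add(-10, Mul(-2, Mul(6, Add(1, Mul(2, 6))))))), Rational(-421, 132)) = Add(Add(-93, Mul(-1, Add(-10, Mul(-2, Mul(6, Add(1, 12)))))), Rational(-421, 132)) = Add(Add(-93, Mul(-1, Add(-10, Mul(-2, Mul(6, 13))))), Rational(-421, 132)) = Add(Add(-93, Mul(-1, Add(-10, Mul(-2, 78)))), Rational(-421, 132)) = Add(Add(-93, Mul(-1, Add(-10, -156))), Rational(-421, 132)) = Add(Add(-93, Mul(-1, -166)), Rational(-421, 132)) = Add(Add(-93, 166), Rational(-421, 132)) = Add(73, Rational(-421, 132)) = Rational(9215, 132)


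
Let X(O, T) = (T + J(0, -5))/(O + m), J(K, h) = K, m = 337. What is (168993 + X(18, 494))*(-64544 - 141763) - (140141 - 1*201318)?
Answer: -12376955989928/355 ≈ -3.4865e+10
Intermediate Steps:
X(O, T) = T/(337 + O) (X(O, T) = (T + 0)/(O + 337) = T/(337 + O))
(168993 + X(18, 494))*(-64544 - 141763) - (140141 - 1*201318) = (168993 + 494/(337 + 18))*(-64544 - 141763) - (140141 - 1*201318) = (168993 + 494/355)*(-206307) - (140141 - 201318) = (168993 + 494*(1/355))*(-206307) - 1*(-61177) = (168993 + 494/355)*(-206307) + 61177 = (59993009/355)*(-206307) + 61177 = -12376977707763/355 + 61177 = -12376955989928/355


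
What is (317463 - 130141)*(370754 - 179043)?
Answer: 35911687942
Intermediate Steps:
(317463 - 130141)*(370754 - 179043) = 187322*191711 = 35911687942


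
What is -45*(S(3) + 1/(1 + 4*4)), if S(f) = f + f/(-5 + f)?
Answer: -2385/34 ≈ -70.147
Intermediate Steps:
S(f) = f + f/(-5 + f)
-45*(S(3) + 1/(1 + 4*4)) = -45*(3*(-4 + 3)/(-5 + 3) + 1/(1 + 4*4)) = -45*(3*(-1)/(-2) + 1/(1 + 16)) = -45*(3*(-1/2)*(-1) + 1/17) = -45*(3/2 + 1/17) = -45*53/34 = -2385/34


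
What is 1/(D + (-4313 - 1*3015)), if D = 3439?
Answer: -1/3889 ≈ -0.00025714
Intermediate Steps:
1/(D + (-4313 - 1*3015)) = 1/(3439 + (-4313 - 1*3015)) = 1/(3439 + (-4313 - 3015)) = 1/(3439 - 7328) = 1/(-3889) = -1/3889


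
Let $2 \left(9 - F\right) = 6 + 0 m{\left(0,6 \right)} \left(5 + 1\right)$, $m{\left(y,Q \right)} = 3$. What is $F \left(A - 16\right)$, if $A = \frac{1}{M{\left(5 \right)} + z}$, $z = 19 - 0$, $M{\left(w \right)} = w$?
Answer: $- \frac{383}{4} \approx -95.75$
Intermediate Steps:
$z = 19$ ($z = 19 + 0 = 19$)
$A = \frac{1}{24}$ ($A = \frac{1}{5 + 19} = \frac{1}{24} \approx 0.041667$)
$F = 6$ ($F = 9 - \frac{6 + 0 \cdot 3 \left(5 + 1\right)}{2} = 9 - \frac{6 + 0 \cdot 3 \cdot 6}{2} = 9 - \frac{6 + 0 \cdot 18}{2} = 9 - \frac{6 + 0}{2} = 9 - 3 = 6$)
$F \left(A - 16\right) = 6 \left(\frac{1}{24} - 16\right) = 6 \left(- \frac{383}{24}\right) = - \frac{383}{4}$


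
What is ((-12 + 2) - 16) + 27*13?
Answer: 325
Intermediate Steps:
((-12 + 2) - 16) + 27*13 = (-10 - 16) + 351 = -26 + 351 = 325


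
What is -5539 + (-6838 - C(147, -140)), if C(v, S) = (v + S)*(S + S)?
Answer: -10417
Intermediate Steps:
C(v, S) = 2*S*(S + v) (C(v, S) = (S + v)*(2*S) = 2*S*(S + v))
-5539 + (-6838 - C(147, -140)) = -5539 + (-6838 - 2*(-140)*(-140 + 147)) = -5539 + (-6838 - 2*(-140)*7) = -5539 + (-6838 - 1*(-1960)) = -5539 + (-6838 + 1960) = -5539 - 4878 = -10417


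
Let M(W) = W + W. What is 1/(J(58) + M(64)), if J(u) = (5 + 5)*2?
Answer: 1/148 ≈ 0.0067568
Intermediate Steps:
J(u) = 20 (J(u) = 10*2 = 20)
M(W) = 2*W
1/(J(58) + M(64)) = 1/(20 + 2*64) = 1/(20 + 128) = 1/148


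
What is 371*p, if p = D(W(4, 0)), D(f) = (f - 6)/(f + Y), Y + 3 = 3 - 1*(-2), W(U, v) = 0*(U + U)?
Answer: -1113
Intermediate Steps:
W(U, v) = 0 (W(U, v) = 0*(2*U) = 0)
Y = 2 (Y = -3 + (3 - 1*(-2)) = -3 + (3 + 2) = -3 + 5 = 2)
D(f) = (-6 + f)/(2 + f) (D(f) = (f - 6)/(f + 2) = (-6 + f)/(2 + f))
p = -3 (p = (-6 + 0)/(2 + 0) = -6/2 = (½)*(-6) = -3)
371*p = 371*(-3) = -1113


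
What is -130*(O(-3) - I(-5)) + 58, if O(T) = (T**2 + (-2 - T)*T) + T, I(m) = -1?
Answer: -462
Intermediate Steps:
O(T) = T + T**2 + T*(-2 - T) (O(T) = (T**2 + T*(-2 - T)) + T = T + T**2 + T*(-2 - T))
-130*(O(-3) - I(-5)) + 58 = -130*(-1*(-3) - 1*(-1)) + 58 = -130*(3 + 1) + 58 = -130*4 + 58 = -520 + 58 = -462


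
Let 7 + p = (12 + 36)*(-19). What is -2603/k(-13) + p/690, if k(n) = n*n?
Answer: -1951381/116610 ≈ -16.734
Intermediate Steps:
p = -919 (p = -7 + (12 + 36)*(-19) = -7 + 48*(-19) = -7 - 912 = -919)
k(n) = n²
-2603/k(-13) + p/690 = -2603/((-13)²) - 919/690 = -2603/169 - 919*1/690 = -2603*1/169 - 919/690 = -2603/169 - 919/690 = -1951381/116610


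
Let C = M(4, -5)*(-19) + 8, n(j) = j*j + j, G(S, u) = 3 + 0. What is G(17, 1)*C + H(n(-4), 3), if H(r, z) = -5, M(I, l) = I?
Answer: -209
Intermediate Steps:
G(S, u) = 3
n(j) = j + j² (n(j) = j² + j = j + j²)
C = -68 (C = 4*(-19) + 8 = -76 + 8 = -68)
G(17, 1)*C + H(n(-4), 3) = 3*(-68) - 5 = -204 - 5 = -209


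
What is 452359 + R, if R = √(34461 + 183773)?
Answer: 452359 + √218234 ≈ 4.5283e+5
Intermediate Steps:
R = √218234 ≈ 467.16
452359 + R = 452359 + √218234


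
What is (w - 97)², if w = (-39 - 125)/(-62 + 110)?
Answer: 1452025/144 ≈ 10084.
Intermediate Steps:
w = -41/12 (w = -164/48 = -164*1/48 = -41/12 ≈ -3.4167)
(w - 97)² = (-41/12 - 97)² = (-1205/12)² = 1452025/144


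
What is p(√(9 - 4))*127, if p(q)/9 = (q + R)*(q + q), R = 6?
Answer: 11430 + 13716*√5 ≈ 42100.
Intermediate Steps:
p(q) = 18*q*(6 + q) (p(q) = 9*((q + 6)*(q + q)) = 9*((6 + q)*(2*q)) = 9*(2*q*(6 + q)) = 18*q*(6 + q))
p(√(9 - 4))*127 = (18*√(9 - 4)*(6 + √(9 - 4)))*127 = (18*√5*(6 + √5))*127 = 2286*√5*(6 + √5)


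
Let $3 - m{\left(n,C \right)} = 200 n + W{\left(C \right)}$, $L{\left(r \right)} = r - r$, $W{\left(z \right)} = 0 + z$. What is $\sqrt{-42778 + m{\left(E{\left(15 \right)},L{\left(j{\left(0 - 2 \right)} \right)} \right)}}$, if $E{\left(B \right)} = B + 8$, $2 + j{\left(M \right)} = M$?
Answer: $5 i \sqrt{1895} \approx 217.66 i$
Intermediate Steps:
$j{\left(M \right)} = -2 + M$
$W{\left(z \right)} = z$
$E{\left(B \right)} = 8 + B$
$L{\left(r \right)} = 0$
$m{\left(n,C \right)} = 3 - C - 200 n$ ($m{\left(n,C \right)} = 3 - \left(200 n + C\right) = 3 - \left(C + 200 n\right) = 3 - C - 200 n$)
$\sqrt{-42778 + m{\left(E{\left(15 \right)},L{\left(j{\left(0 - 2 \right)} \right)} \right)}} = \sqrt{-42778 - \left(-3 + 200 \left(8 + 15\right)\right)} = \sqrt{-42778 + \left(3 + 0 - 4600\right)} = \sqrt{-42778 - 4597} = \sqrt{-47375} = 5 i \sqrt{1895}$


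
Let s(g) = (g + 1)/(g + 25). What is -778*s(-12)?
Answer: 8558/13 ≈ 658.31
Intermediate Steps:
s(g) = (1 + g)/(25 + g)
-778*s(-12) = -778*(1 - 12)/(25 - 12) = -778*(-11)/13 = -778*(-11/13) = 8558/13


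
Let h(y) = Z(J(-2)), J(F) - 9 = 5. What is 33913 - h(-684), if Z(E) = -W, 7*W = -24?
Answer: 237367/7 ≈ 33910.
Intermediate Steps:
W = -24/7 (W = (1/7)*(-24) = -24/7 ≈ -3.4286)
J(F) = 14 (J(F) = 9 + 5 = 14)
Z(E) = 24/7 (Z(E) = -1*(-24/7) = 24/7)
h(y) = 24/7
33913 - h(-684) = 33913 - 1*24/7 = 33913 - 24/7 = 237367/7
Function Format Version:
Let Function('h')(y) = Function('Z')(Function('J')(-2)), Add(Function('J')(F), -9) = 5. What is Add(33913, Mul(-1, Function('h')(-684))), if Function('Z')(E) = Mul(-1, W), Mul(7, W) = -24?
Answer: Rational(237367, 7) ≈ 33910.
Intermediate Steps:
W = Rational(-24, 7) (W = Mul(Rational(1, 7), -24) = Rational(-24, 7) ≈ -3.4286)
Function('J')(F) = 14 (Function('J')(F) = Add(9, 5) = 14)
Function('Z')(E) = Rational(24, 7) (Function('Z')(E) = Mul(-1, Rational(-24, 7)) = Rational(24, 7))
Function('h')(y) = Rational(24, 7)
Add(33913, Mul(-1, Function('h')(-684))) = Add(33913, Mul(-1, Rational(24, 7))) = Add(33913, Rational(-24, 7)) = Rational(237367, 7)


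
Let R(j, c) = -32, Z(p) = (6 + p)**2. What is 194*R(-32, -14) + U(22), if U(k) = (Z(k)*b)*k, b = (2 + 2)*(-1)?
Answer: -75200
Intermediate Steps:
b = -4 (b = 4*(-1) = -4)
U(k) = -4*k*(6 + k)**2 (U(k) = ((6 + k)**2*(-4))*k = (-4*(6 + k)**2)*k = -4*k*(6 + k)**2)
194*R(-32, -14) + U(22) = 194*(-32) - 4*22*(6 + 22)**2 = -6208 - 4*22*28**2 = -6208 - 4*22*784 = -6208 - 68992 = -75200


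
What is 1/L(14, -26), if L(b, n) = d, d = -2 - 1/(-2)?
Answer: -⅔ ≈ -0.66667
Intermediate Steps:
d = -3/2 (d = -2 - 1*(-½) = -2 + ½ = -3/2 ≈ -1.5000)
L(b, n) = -3/2
1/L(14, -26) = 1/(-3/2) = -⅔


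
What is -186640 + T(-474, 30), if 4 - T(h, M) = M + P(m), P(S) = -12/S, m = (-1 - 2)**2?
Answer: -559994/3 ≈ -1.8666e+5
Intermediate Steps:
m = 9 (m = (-3)**2 = 9)
T(h, M) = 16/3 - M (T(h, M) = 4 - (M - 12/9) = 4 - (M - 12*1/9) = 4 - (M - 4/3) = 4 - (-4/3 + M) = 4 + (4/3 - M) = 16/3 - M)
-186640 + T(-474, 30) = -186640 + (16/3 - 1*30) = -186640 + (16/3 - 30) = -186640 - 74/3 = -559994/3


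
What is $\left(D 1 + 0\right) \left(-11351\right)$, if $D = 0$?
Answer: $0$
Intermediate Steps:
$\left(D 1 + 0\right) \left(-11351\right) = \left(0 \cdot 1 + 0\right) \left(-11351\right) = \left(0 + 0\right) \left(-11351\right) = 0 \left(-11351\right) = 0$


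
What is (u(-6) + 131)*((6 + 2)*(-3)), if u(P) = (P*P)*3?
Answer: -5736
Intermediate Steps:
u(P) = 3*P**2 (u(P) = P**2*3 = 3*P**2)
(u(-6) + 131)*((6 + 2)*(-3)) = (3*(-6)**2 + 131)*((6 + 2)*(-3)) = (3*36 + 131)*(8*(-3)) = (108 + 131)*(-24) = 239*(-24) = -5736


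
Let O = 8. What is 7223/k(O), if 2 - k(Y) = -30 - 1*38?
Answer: 7223/70 ≈ 103.19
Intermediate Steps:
k(Y) = 70 (k(Y) = 2 - (-30 - 1*38) = 2 - (-30 - 38) = 2 - 1*(-68) = 2 + 68 = 70)
7223/k(O) = 7223/70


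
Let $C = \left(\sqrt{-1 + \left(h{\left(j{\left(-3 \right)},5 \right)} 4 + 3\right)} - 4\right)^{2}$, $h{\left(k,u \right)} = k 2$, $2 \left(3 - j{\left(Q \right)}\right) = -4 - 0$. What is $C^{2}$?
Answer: $\left(4 - \sqrt{42}\right)^{4} \approx 37.873$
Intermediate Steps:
$j{\left(Q \right)} = 5$ ($j{\left(Q \right)} = 3 - \frac{-4 - 0}{2} = 3 - \frac{-4 + 0}{2} = 3 - -2 = 3 + 2 = 5$)
$h{\left(k,u \right)} = 2 k$
$C = \left(-4 + \sqrt{42}\right)^{2}$ ($C = \left(\sqrt{-1 + \left(2 \cdot 5 \cdot 4 + 3\right)} - 4\right)^{2} = \left(\sqrt{-1 + \left(10 \cdot 4 + 3\right)} - 4\right)^{2} = \left(\sqrt{-1 + \left(40 + 3\right)} - 4\right)^{2} = \left(\sqrt{-1 + 43} - 4\right)^{2} = \left(\sqrt{42} - 4\right)^{2} = \left(-4 + \sqrt{42}\right)^{2} \approx 6.1541$)
$C^{2} = \left(\left(4 - \sqrt{42}\right)^{2}\right)^{2} = \left(4 - \sqrt{42}\right)^{4}$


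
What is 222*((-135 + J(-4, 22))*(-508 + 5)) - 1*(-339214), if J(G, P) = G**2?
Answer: 13627468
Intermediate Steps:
222*((-135 + J(-4, 22))*(-508 + 5)) - 1*(-339214) = 222*((-135 + (-4)**2)*(-508 + 5)) - 1*(-339214) = 222*((-135 + 16)*(-503)) + 339214 = 222*(-119*(-503)) + 339214 = 222*59857 + 339214 = 13288254 + 339214 = 13627468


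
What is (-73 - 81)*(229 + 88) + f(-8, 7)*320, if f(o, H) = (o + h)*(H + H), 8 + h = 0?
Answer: -120498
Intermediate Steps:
h = -8 (h = -8 + 0 = -8)
f(o, H) = 2*H*(-8 + o) (f(o, H) = (o - 8)*(H + H) = (-8 + o)*(2*H) = 2*H*(-8 + o))
(-73 - 81)*(229 + 88) + f(-8, 7)*320 = (-73 - 81)*(229 + 88) + (2*7*(-8 - 8))*320 = -154*317 + (2*7*(-16))*320 = -48818 - 224*320 = -48818 - 71680 = -120498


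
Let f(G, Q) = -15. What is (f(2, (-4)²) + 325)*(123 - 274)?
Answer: -46810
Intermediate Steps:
(f(2, (-4)²) + 325)*(123 - 274) = (-15 + 325)*(123 - 274) = 310*(-151) = -46810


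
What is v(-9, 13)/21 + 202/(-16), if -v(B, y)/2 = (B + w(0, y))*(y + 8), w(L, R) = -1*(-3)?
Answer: -5/8 ≈ -0.62500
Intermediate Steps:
w(L, R) = 3
v(B, y) = -2*(3 + B)*(8 + y) (v(B, y) = -2*(B + 3)*(y + 8) = -2*(3 + B)*(8 + y))
v(-9, 13)/21 + 202/(-16) = (-48 - 16*(-9) - 6*13 - 2*(-9)*13)/21 + 202/(-16) = (-48 + 144 - 78 + 234)*(1/21) + 202*(-1/16) = 252*(1/21) - 101/8 = 12 - 101/8 = -5/8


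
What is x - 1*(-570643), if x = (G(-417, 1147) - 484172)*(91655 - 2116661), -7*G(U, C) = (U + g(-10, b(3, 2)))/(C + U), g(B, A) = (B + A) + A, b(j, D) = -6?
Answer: 2505053842360808/2555 ≈ 9.8045e+11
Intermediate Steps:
g(B, A) = B + 2*A (g(B, A) = (A + B) + A = B + 2*A)
G(U, C) = -(-22 + U)/(7*(C + U)) (G(U, C) = -(U + (-10 + 2*(-6)))/(7*(C + U)) = -(U + (-10 - 12))/(7*(C + U)) = -(U - 22)/(7*(C + U)) = -(-22 + U)/(7*(C + U)))
x = 2505052384367943/2555 (x = ((22 - 1*(-417))/(7*(1147 - 417)) - 484172)*(91655 - 2116661) = ((1/7)*(22 + 417)/730 - 484172)*(-2025006) = ((1/7)*(1/730)*439 - 484172)*(-2025006) = (439/5110 - 484172)*(-2025006) = -2474118481/5110*(-2025006) = 2505052384367943/2555 ≈ 9.8045e+11)
x - 1*(-570643) = 2505052384367943/2555 - 1*(-570643) = 2505052384367943/2555 + 570643 = 2505053842360808/2555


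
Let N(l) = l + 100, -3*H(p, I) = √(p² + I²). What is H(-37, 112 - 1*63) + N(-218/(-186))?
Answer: 9409/93 - √3770/3 ≈ 80.705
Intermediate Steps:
H(p, I) = -√(I² + p²)/3 (H(p, I) = -√(p² + I²)/3 = -√(I² + p²)/3)
N(l) = 100 + l
H(-37, 112 - 1*63) + N(-218/(-186)) = -√((112 - 1*63)² + (-37)²)/3 + (100 - 218/(-186)) = -√((112 - 63)² + 1369)/3 + (100 - 218*(-1/186)) = -√(49² + 1369)/3 + (100 + 109/93) = -√(2401 + 1369)/3 + 9409/93 = -√3770/3 + 9409/93 = 9409/93 - √3770/3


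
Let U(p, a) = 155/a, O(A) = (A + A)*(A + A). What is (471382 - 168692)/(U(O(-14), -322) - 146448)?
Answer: -97466180/47156411 ≈ -2.0669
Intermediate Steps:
O(A) = 4*A**2 (O(A) = (2*A)*(2*A) = 4*A**2)
(471382 - 168692)/(U(O(-14), -322) - 146448) = (471382 - 168692)/(155/(-322) - 146448) = 302690/(155*(-1/322) - 146448) = 302690/(-155/322 - 146448) = 302690/(-47156411/322) = 302690*(-322/47156411) = -97466180/47156411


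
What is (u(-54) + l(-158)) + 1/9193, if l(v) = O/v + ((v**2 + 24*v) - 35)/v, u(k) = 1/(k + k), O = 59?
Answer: -10522878427/78434676 ≈ -134.16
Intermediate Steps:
u(k) = 1/(2*k)
l(v) = 59/v + (-35 + v**2 + 24*v)/v (l(v) = 59/v + ((v**2 + 24*v) - 35)/v = 59/v + (-35 + v**2 + 24*v)/v)
(u(-54) + l(-158)) + 1/9193 = ((1/2)/(-54) + (24 - 158 + 24/(-158))) + 1/9193 = ((1/2)*(-1/54) + (24 - 158 + 24*(-1/158))) + 1/9193 = (-1/108 + (24 - 158 - 12/79)) + 1/9193 = (-1/108 - 10598/79) + 1/9193 = -1144663/8532 + 1/9193 = -10522878427/78434676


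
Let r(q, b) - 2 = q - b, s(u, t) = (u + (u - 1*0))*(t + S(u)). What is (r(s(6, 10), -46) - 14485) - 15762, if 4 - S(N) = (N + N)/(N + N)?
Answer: -30043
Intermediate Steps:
S(N) = 3 (S(N) = 4 - (N + N)/(N + N) = 4 - 2*N/(2*N) = 4 - 2*N*1/(2*N) = 4 - 1*1 = 4 - 1 = 3)
s(u, t) = 2*u*(3 + t) (s(u, t) = (u + (u - 1*0))*(t + 3) = (u + (u + 0))*(3 + t) = (u + u)*(3 + t) = (2*u)*(3 + t) = 2*u*(3 + t))
r(q, b) = 2 + q - b (r(q, b) = 2 + (q - b) = 2 + q - b)
(r(s(6, 10), -46) - 14485) - 15762 = ((2 + 2*6*(3 + 10) - 1*(-46)) - 14485) - 15762 = ((2 + 2*6*13 + 46) - 14485) - 15762 = ((2 + 156 + 46) - 14485) - 15762 = (204 - 14485) - 15762 = -14281 - 15762 = -30043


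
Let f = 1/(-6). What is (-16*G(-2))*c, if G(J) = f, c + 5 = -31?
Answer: -96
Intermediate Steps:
f = -⅙ ≈ -0.16667
c = -36 (c = -5 - 31 = -36)
G(J) = -⅙
(-16*G(-2))*c = -16*(-⅙)*(-36) = (8/3)*(-36) = -96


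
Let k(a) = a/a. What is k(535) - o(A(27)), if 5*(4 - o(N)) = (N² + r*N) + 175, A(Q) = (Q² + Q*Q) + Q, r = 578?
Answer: 612743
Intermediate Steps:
A(Q) = Q + 2*Q² (A(Q) = (Q² + Q²) + Q = 2*Q² + Q = Q + 2*Q²)
o(N) = -31 - 578*N/5 - N²/5 (o(N) = 4 - ((N² + 578*N) + 175)/5 = 4 - (175 + N² + 578*N)/5 = 4 + (-35 - 578*N/5 - N²/5) = -31 - 578*N/5 - N²/5)
k(a) = 1
k(535) - o(A(27)) = 1 - (-31 - 15606*(1 + 2*27)/5 - 729*(1 + 2*27)²/5) = 1 - (-31 - 15606*(1 + 54)/5 - 729*(1 + 54)²/5) = 1 - (-31 - 15606*55/5 - (27*55)²/5) = 1 - (-31 - 578/5*1485 - ⅕*1485²) = 1 - (-31 - 171666 - ⅕*2205225) = 1 - (-31 - 171666 - 441045) = 1 - 1*(-612742) = 1 + 612742 = 612743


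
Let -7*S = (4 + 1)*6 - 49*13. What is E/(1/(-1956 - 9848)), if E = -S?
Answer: 7165028/7 ≈ 1.0236e+6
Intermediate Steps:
S = 607/7 (S = -((4 + 1)*6 - 49*13)/7 = -(5*6 - 637)/7 = -(30 - 637)/7 = -⅐*(-607) = 607/7 ≈ 86.714)
E = -607/7 (E = -1*607/7 = -607/7 ≈ -86.714)
E/(1/(-1956 - 9848)) = -607/(7*(1/(-1956 - 9848))) = -607/(7*(1/(-11804))) = -607/(7*(-1/11804)) = -607/7*(-11804) = 7165028/7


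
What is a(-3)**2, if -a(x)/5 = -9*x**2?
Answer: 164025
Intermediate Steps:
a(x) = 45*x**2 (a(x) = -(-45)*x**2 = 45*x**2)
a(-3)**2 = (45*(-3)**2)**2 = (45*9)**2 = 405**2 = 164025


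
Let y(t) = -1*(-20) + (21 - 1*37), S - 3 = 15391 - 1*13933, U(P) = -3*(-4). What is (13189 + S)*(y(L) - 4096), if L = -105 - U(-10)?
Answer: -59947800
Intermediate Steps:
U(P) = 12
L = -117 (L = -105 - 1*12 = -105 - 12 = -117)
S = 1461 (S = 3 + (15391 - 1*13933) = 3 + (15391 - 13933) = 3 + 1458 = 1461)
y(t) = 4 (y(t) = 20 + (21 - 37) = 20 - 16 = 4)
(13189 + S)*(y(L) - 4096) = (13189 + 1461)*(4 - 4096) = 14650*(-4092) = -59947800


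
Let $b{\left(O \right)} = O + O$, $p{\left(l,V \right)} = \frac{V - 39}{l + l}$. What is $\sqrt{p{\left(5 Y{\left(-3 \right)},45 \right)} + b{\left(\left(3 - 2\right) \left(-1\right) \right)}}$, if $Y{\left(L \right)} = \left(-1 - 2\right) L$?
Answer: $\frac{i \sqrt{435}}{15} \approx 1.3904 i$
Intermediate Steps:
$Y{\left(L \right)} = - 3 L$
$p{\left(l,V \right)} = \frac{-39 + V}{2 l}$
$b{\left(O \right)} = 2 O$
$\sqrt{p{\left(5 Y{\left(-3 \right)},45 \right)} + b{\left(\left(3 - 2\right) \left(-1\right) \right)}} = \sqrt{\frac{-39 + 45}{2 \cdot 5 \left(\left(-3\right) \left(-3\right)\right)} + 2 \left(3 - 2\right) \left(-1\right)} = \sqrt{\frac{1}{2} \frac{1}{5 \cdot 9} \cdot 6 + 2 \cdot 1 \left(-1\right)} = \sqrt{\frac{1}{2} \cdot \frac{1}{45} \cdot 6 + 2 \left(-1\right)} = \sqrt{\frac{1}{2} \cdot \frac{1}{45} \cdot 6 - 2} = \sqrt{\frac{1}{15} - 2} = \sqrt{- \frac{29}{15}} = \frac{i \sqrt{435}}{15}$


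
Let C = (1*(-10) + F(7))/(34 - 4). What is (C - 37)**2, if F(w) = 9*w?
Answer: 1117249/900 ≈ 1241.4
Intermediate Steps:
C = 53/30 (C = (1*(-10) + 9*7)/(34 - 4) = (-10 + 63)/30 = 53*(1/30) = 53/30 ≈ 1.7667)
(C - 37)**2 = (53/30 - 37)**2 = (-1057/30)**2 = 1117249/900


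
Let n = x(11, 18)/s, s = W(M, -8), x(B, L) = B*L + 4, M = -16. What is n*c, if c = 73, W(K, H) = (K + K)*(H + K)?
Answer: 7373/384 ≈ 19.201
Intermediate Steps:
W(K, H) = 2*K*(H + K) (W(K, H) = (2*K)*(H + K) = 2*K*(H + K))
x(B, L) = 4 + B*L
s = 768 (s = 2*(-16)*(-8 - 16) = 2*(-16)*(-24) = 768)
n = 101/384 (n = (4 + 11*18)/768 = (4 + 198)*(1/768) = 202*(1/768) = 101/384 ≈ 0.26302)
n*c = (101/384)*73 = 7373/384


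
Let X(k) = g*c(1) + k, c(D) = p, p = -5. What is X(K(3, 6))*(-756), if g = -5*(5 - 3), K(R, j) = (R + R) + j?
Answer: -46872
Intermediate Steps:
K(R, j) = j + 2*R (K(R, j) = 2*R + j = j + 2*R)
g = -10 (g = -5*2 = -10)
c(D) = -5
X(k) = 50 + k (X(k) = -10*(-5) + k = 50 + k)
X(K(3, 6))*(-756) = (50 + (6 + 2*3))*(-756) = (50 + (6 + 6))*(-756) = (50 + 12)*(-756) = 62*(-756) = -46872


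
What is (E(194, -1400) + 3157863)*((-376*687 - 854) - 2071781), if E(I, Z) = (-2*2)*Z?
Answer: -7373864589461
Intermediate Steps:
E(I, Z) = -4*Z
(E(194, -1400) + 3157863)*((-376*687 - 854) - 2071781) = (-4*(-1400) + 3157863)*((-376*687 - 854) - 2071781) = (5600 + 3157863)*((-258312 - 854) - 2071781) = 3163463*(-259166 - 2071781) = 3163463*(-2330947) = -7373864589461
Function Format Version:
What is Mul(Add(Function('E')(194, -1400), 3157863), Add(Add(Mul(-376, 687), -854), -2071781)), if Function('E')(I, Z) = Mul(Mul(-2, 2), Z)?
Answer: -7373864589461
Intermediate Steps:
Function('E')(I, Z) = Mul(-4, Z)
Mul(Add(Function('E')(194, -1400), 3157863), Add(Add(Mul(-376, 687), -854), -2071781)) = Mul(Add(Mul(-4, -1400), 3157863), Add(Add(Mul(-376, 687), -854), -2071781)) = Mul(Add(5600, 3157863), Add(Add(-258312, -854), -2071781)) = Mul(3163463, Add(-259166, -2071781)) = Mul(3163463, -2330947) = -7373864589461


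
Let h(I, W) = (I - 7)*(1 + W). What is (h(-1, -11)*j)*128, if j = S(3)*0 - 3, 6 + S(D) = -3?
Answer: -30720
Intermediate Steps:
h(I, W) = (1 + W)*(-7 + I) (h(I, W) = (-7 + I)*(1 + W) = (1 + W)*(-7 + I))
S(D) = -9 (S(D) = -6 - 3 = -9)
j = -3 (j = -9*0 - 3 = 0 - 3 = -3)
(h(-1, -11)*j)*128 = ((-7 - 1 - 7*(-11) - 1*(-11))*(-3))*128 = ((-7 - 1 + 77 + 11)*(-3))*128 = (80*(-3))*128 = -240*128 = -30720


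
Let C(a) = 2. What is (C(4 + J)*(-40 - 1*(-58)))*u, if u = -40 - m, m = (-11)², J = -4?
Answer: -5796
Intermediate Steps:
m = 121
u = -161 (u = -40 - 1*121 = -40 - 121 = -161)
(C(4 + J)*(-40 - 1*(-58)))*u = (2*(-40 - 1*(-58)))*(-161) = (2*(-40 + 58))*(-161) = (2*18)*(-161) = 36*(-161) = -5796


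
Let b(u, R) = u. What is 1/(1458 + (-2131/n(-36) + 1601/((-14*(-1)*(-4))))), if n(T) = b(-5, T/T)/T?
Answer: -280/3895861 ≈ -7.1871e-5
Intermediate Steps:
n(T) = -5/T
1/(1458 + (-2131/n(-36) + 1601/((-14*(-1)*(-4))))) = 1/(1458 + (-2131/((-5/(-36))) + 1601/((-14*(-1)*(-4))))) = 1/(1458 + (-2131/((-5*(-1/36))) + 1601/((14*(-4))))) = 1/(1458 + (-2131/5/36 + 1601/(-56))) = 1/(1458 + (-2131*36/5 + 1601*(-1/56))) = 1/(1458 + (-76716/5 - 1601/56)) = 1/(1458 - 4304101/280) = 1/(-3895861/280) = -280/3895861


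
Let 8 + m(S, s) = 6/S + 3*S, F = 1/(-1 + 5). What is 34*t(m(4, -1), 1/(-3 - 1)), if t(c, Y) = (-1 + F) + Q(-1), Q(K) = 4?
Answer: 221/2 ≈ 110.50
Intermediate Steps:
F = ¼ (F = 1/4 = ¼ ≈ 0.25000)
m(S, s) = -8 + 3*S + 6/S (m(S, s) = -8 + (6/S + 3*S) = -8 + (3*S + 6/S) = -8 + 3*S + 6/S)
t(c, Y) = 13/4 (t(c, Y) = (-1 + ¼) + 4 = -¾ + 4 = 13/4)
34*t(m(4, -1), 1/(-3 - 1)) = 34*(13/4) = 221/2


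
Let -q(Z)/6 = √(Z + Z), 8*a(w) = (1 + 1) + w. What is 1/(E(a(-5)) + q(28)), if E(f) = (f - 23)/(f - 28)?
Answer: -42449/103847495 - 618348*√14/103847495 ≈ -0.022688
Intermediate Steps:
a(w) = ¼ + w/8 (a(w) = ((1 + 1) + w)/8 = (2 + w)/8 = ¼ + w/8)
q(Z) = -6*√2*√Z (q(Z) = -6*√(Z + Z) = -6*√2*√Z)
E(f) = (-23 + f)/(-28 + f)
1/(E(a(-5)) + q(28)) = 1/((-23 + (¼ + (⅛)*(-5)))/(-28 + (¼ + (⅛)*(-5))) - 6*√2*√28) = 1/((-23 + (¼ - 5/8))/(-28 + (¼ - 5/8)) - 6*√2*2*√7) = 1/((-23 - 3/8)/(-28 - 3/8) - 12*√14) = 1/(-187/8/(-227/8) - 12*√14) = 1/(-8/227*(-187/8) - 12*√14) = 1/(187/227 - 12*√14)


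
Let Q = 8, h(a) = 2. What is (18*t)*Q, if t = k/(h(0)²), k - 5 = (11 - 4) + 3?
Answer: 540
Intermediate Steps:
k = 15 (k = 5 + ((11 - 4) + 3) = 5 + (7 + 3) = 5 + 10 = 15)
t = 15/4 (t = 15/(2²) = 15/4 ≈ 3.7500)
(18*t)*Q = (18*(15/4))*8 = (135/2)*8 = 540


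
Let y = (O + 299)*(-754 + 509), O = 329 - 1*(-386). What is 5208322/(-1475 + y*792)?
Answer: -5208322/196758035 ≈ -0.026471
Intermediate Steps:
O = 715 (O = 329 + 386 = 715)
y = -248430 (y = (715 + 299)*(-754 + 509) = 1014*(-245) = -248430)
5208322/(-1475 + y*792) = 5208322/(-1475 - 248430*792) = 5208322/(-1475 - 196756560) = 5208322/(-196758035) = 5208322*(-1/196758035) = -5208322/196758035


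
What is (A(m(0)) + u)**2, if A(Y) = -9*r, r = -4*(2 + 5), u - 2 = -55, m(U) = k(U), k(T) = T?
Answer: 39601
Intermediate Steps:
m(U) = U
u = -53 (u = 2 - 55 = -53)
r = -28 (r = -4*7 = -28)
A(Y) = 252 (A(Y) = -9*(-28) = 252)
(A(m(0)) + u)**2 = (252 - 53)**2 = 199**2 = 39601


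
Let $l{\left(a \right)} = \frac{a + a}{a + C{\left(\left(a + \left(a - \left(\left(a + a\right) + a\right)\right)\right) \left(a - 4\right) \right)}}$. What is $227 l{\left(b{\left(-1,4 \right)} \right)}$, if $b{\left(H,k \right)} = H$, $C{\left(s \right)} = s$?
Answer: $\frac{227}{3} \approx 75.667$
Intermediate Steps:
$l{\left(a \right)} = \frac{2 a}{a - a \left(-4 + a\right)}$ ($l{\left(a \right)} = \frac{a + a}{a + \left(a + \left(a - \left(\left(a + a\right) + a\right)\right)\right) \left(a - 4\right)} = \frac{2 a}{a + \left(a + \left(a - \left(2 a + a\right)\right)\right) \left(-4 + a\right)} = \frac{2 a}{a + \left(a + \left(a - 3 a\right)\right) \left(-4 + a\right)} = \frac{2 a}{a + \left(a - 2 a\right) \left(-4 + a\right)} = \frac{2 a}{a + - a \left(-4 + a\right)} = \frac{2 a}{a - a \left(-4 + a\right)}$)
$227 l{\left(b{\left(-1,4 \right)} \right)} = 227 \left(- \frac{2}{-5 - 1}\right) = 227 \left(- \frac{2}{-6}\right) = 227 \left(\left(-2\right) \left(- \frac{1}{6}\right)\right) = 227 \cdot \frac{1}{3} = \frac{227}{3}$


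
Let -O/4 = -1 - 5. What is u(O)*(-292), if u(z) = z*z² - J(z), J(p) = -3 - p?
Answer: -4044492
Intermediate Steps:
O = 24 (O = -4*(-1 - 5) = -4*(-6) = 24)
u(z) = 3 + z + z³ (u(z) = z*z² - (-3 - z) = z³ + (3 + z) = 3 + z + z³)
u(O)*(-292) = (3 + 24 + 24³)*(-292) = (3 + 24 + 13824)*(-292) = 13851*(-292) = -4044492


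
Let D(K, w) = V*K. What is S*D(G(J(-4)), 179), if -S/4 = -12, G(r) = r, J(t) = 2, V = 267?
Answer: 25632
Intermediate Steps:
S = 48 (S = -4*(-12) = 48)
D(K, w) = 267*K
S*D(G(J(-4)), 179) = 48*(267*2) = 48*534 = 25632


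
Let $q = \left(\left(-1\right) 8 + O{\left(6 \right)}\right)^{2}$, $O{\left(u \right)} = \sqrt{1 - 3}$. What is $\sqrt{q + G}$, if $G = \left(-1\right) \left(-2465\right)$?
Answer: $\sqrt{2527 - 16 i \sqrt{2}} \approx 50.27 - 0.2251 i$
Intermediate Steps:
$O{\left(u \right)} = i \sqrt{2}$ ($O{\left(u \right)} = \sqrt{-2} = i \sqrt{2}$)
$G = 2465$
$q = \left(-8 + i \sqrt{2}\right)^{2}$ ($q = \left(\left(-1\right) 8 + i \sqrt{2}\right)^{2} = \left(-8 + i \sqrt{2}\right)^{2} \approx 62.0 - 22.627 i$)
$\sqrt{q + G} = \sqrt{\left(8 - i \sqrt{2}\right)^{2} + 2465} = \sqrt{2465 + \left(8 - i \sqrt{2}\right)^{2}}$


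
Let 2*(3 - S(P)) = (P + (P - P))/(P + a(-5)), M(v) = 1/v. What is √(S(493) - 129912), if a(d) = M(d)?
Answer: I*√49294939309/616 ≈ 360.43*I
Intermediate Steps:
a(d) = 1/d
S(P) = 3 - P/(2*(-⅕ + P)) (S(P) = 3 - (P + (P - P))/(2*(P + 1/(-5))) = 3 - (P + 0)/(2*(P - ⅕)) = 3 - P/(2*(-⅕ + P)))
√(S(493) - 129912) = √((-6 + 25*493)/(2*(-1 + 5*493)) - 129912) = √((-6 + 12325)/(2*(-1 + 2465)) - 129912) = √((½)*12319/2464 - 129912) = √((½)*(1/2464)*12319 - 129912) = √(12319/4928 - 129912) = √(-640194017/4928) = I*√49294939309/616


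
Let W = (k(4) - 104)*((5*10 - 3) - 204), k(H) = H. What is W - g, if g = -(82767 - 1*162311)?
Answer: -63844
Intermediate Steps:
g = 79544 (g = -(82767 - 162311) = -1*(-79544) = 79544)
W = 15700 (W = (4 - 104)*((5*10 - 3) - 204) = -100*((50 - 3) - 204) = -100*(47 - 204) = -100*(-157) = 15700)
W - g = 15700 - 1*79544 = 15700 - 79544 = -63844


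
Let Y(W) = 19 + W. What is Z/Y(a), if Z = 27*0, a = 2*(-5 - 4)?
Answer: 0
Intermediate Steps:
a = -18 (a = 2*(-9) = -18)
Z = 0
Z/Y(a) = 0/(19 - 18) = 0/1 = 0*1 = 0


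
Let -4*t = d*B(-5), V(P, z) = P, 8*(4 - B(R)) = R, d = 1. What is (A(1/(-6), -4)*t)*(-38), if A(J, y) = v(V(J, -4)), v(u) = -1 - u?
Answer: -3515/96 ≈ -36.615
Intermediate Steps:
B(R) = 4 - R/8
t = -37/32 (t = -(4 - 1/8*(-5))/4 = -(4 + 5/8)/4 = -37/(4*8) = -1/4*37/8 = -37/32 ≈ -1.1563)
A(J, y) = -1 - J
(A(1/(-6), -4)*t)*(-38) = ((-1 - 1/(-6))*(-37/32))*(-38) = ((-1 - 1*(-1/6))*(-37/32))*(-38) = ((-1 + 1/6)*(-37/32))*(-38) = -5/6*(-37/32)*(-38) = (185/192)*(-38) = -3515/96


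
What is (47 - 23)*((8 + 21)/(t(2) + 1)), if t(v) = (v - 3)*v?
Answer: -696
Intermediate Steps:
t(v) = v*(-3 + v) (t(v) = (-3 + v)*v = v*(-3 + v))
(47 - 23)*((8 + 21)/(t(2) + 1)) = (47 - 23)*((8 + 21)/(2*(-3 + 2) + 1)) = 24*(29/(2*(-1) + 1)) = 24*(29/(-2 + 1)) = 24*(29/(-1)) = 24*(29*(-1)) = 24*(-29) = -696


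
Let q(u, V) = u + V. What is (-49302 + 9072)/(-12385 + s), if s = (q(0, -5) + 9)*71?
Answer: 40230/12101 ≈ 3.3245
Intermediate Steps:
q(u, V) = V + u
s = 284 (s = ((-5 + 0) + 9)*71 = (-5 + 9)*71 = 4*71 = 284)
(-49302 + 9072)/(-12385 + s) = (-49302 + 9072)/(-12385 + 284) = -40230/(-12101) = -40230*(-1/12101) = 40230/12101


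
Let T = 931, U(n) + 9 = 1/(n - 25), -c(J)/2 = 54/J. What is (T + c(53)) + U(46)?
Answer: 1023971/1113 ≈ 920.01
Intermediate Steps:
c(J) = -108/J
U(n) = -9 + 1/(-25 + n) (U(n) = -9 + 1/(n - 25) = -9 + 1/(-25 + n))
(T + c(53)) + U(46) = (931 - 108/53) + (226 - 9*46)/(-25 + 46) = (931 - 108*1/53) + (226 - 414)/21 = (931 - 108/53) + (1/21)*(-188) = 49235/53 - 188/21 = 1023971/1113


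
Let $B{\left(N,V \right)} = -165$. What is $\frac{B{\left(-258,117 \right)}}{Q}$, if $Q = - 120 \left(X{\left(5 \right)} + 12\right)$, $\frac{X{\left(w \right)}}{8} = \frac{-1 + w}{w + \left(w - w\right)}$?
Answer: $\frac{55}{736} \approx 0.074728$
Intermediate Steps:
$X{\left(w \right)} = \frac{8 \left(-1 + w\right)}{w}$ ($X{\left(w \right)} = 8 \frac{-1 + w}{w + \left(w - w\right)} = 8 \frac{-1 + w}{w + 0} = 8 \frac{-1 + w}{w} = \frac{8 \left(-1 + w\right)}{w}$)
$Q = -2208$ ($Q = - 120 \left(\left(8 - \frac{8}{5}\right) + 12\right) = - 120 \left(\frac{32}{5} + 12\right) = \left(-120\right) \frac{92}{5} = -2208$)
$\frac{B{\left(-258,117 \right)}}{Q} = - \frac{165}{-2208} = \left(-165\right) \left(- \frac{1}{2208}\right) = \frac{55}{736}$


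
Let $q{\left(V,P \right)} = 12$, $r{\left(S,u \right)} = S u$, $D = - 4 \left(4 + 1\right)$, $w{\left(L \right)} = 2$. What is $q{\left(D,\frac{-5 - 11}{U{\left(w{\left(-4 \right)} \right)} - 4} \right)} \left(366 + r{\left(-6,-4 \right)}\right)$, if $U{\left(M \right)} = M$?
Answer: $4680$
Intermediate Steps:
$D = -20$ ($D = \left(-4\right) 5 = -20$)
$q{\left(D,\frac{-5 - 11}{U{\left(w{\left(-4 \right)} \right)} - 4} \right)} \left(366 + r{\left(-6,-4 \right)}\right) = 12 \left(366 - -24\right) = 12 \left(366 + 24\right) = 12 \cdot 390 = 4680$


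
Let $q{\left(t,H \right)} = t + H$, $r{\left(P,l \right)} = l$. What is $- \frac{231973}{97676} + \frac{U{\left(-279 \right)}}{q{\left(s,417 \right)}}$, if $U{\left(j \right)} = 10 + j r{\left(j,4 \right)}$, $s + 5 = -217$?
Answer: $- \frac{153264391}{19046820} \approx -8.0467$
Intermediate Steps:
$s = -222$ ($s = -5 - 217 = -222$)
$q{\left(t,H \right)} = H + t$
$U{\left(j \right)} = 10 + 4 j$ ($U{\left(j \right)} = 10 + j 4 = 10 + 4 j$)
$- \frac{231973}{97676} + \frac{U{\left(-279 \right)}}{q{\left(s,417 \right)}} = - \frac{231973}{97676} + \frac{10 + 4 \left(-279\right)}{417 - 222} = \left(-231973\right) \frac{1}{97676} + \frac{10 - 1116}{195} = - \frac{231973}{97676} - \frac{1106}{195} = - \frac{153264391}{19046820}$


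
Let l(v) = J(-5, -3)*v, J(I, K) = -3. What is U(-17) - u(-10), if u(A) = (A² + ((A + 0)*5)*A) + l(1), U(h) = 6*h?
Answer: -699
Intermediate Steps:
l(v) = -3*v
u(A) = -3 + 6*A² (u(A) = (A² + ((A + 0)*5)*A) - 3*1 = (A² + (A*5)*A) - 3 = (A² + (5*A)*A) - 3 = (A² + 5*A²) - 3 = 6*A² - 3 = -3 + 6*A²)
U(-17) - u(-10) = 6*(-17) - (-3 + 6*(-10)²) = -102 - (-3 + 6*100) = -102 - (-3 + 600) = -102 - 1*597 = -102 - 597 = -699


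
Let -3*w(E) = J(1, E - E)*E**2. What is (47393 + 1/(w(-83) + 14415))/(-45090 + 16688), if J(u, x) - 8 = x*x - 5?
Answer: -32425429/19432132 ≈ -1.6686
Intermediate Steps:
J(u, x) = 3 + x**2 (J(u, x) = 8 + (x*x - 5) = 8 + (x**2 - 5) = 8 + (-5 + x**2) = 3 + x**2)
w(E) = -E**2 (w(E) = -(3 + (E - E)**2)*E**2/3 = -(3 + 0**2)*E**2/3 = -(3 + 0)*E**2/3 = -E**2)
(47393 + 1/(w(-83) + 14415))/(-45090 + 16688) = (47393 + 1/(-1*(-83)**2 + 14415))/(-45090 + 16688) = (47393 + 1/(-1*6889 + 14415))/(-28402) = (47393 + 1/(-6889 + 14415))*(-1/28402) = (47393 + 1/7526)*(-1/28402) = (356679719/7526)*(-1/28402) = -32425429/19432132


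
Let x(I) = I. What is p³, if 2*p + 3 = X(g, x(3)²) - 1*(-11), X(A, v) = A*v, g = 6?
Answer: 29791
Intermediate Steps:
p = 31 (p = -3/2 + (6*3² - 1*(-11))/2 = -3/2 + (6*9 + 11)/2 = -3/2 + (54 + 11)/2 = -3/2 + (½)*65 = -3/2 + 65/2 = 31)
p³ = 31³ = 29791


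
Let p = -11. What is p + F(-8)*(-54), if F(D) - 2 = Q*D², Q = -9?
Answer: 30985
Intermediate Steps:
F(D) = 2 - 9*D²
p + F(-8)*(-54) = -11 + (2 - 9*(-8)²)*(-54) = -11 + (2 - 9*64)*(-54) = -11 + (2 - 576)*(-54) = -11 - 574*(-54) = -11 + 30996 = 30985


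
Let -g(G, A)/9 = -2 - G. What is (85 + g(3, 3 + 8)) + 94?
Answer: 224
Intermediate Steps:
g(G, A) = 18 + 9*G (g(G, A) = -9*(-2 - G) = 18 + 9*G)
(85 + g(3, 3 + 8)) + 94 = (85 + (18 + 9*3)) + 94 = (85 + (18 + 27)) + 94 = (85 + 45) + 94 = 130 + 94 = 224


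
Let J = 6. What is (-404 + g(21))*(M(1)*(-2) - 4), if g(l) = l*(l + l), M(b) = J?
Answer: -7648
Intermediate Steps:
M(b) = 6
g(l) = 2*l² (g(l) = l*(2*l) = 2*l²)
(-404 + g(21))*(M(1)*(-2) - 4) = (-404 + 2*21²)*(6*(-2) - 4) = (-404 + 2*441)*(-12 - 4) = (-404 + 882)*(-16) = 478*(-16) = -7648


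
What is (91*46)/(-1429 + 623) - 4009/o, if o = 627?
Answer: -11854/1023 ≈ -11.587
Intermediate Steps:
(91*46)/(-1429 + 623) - 4009/o = (91*46)/(-1429 + 623) - 4009/627 = 4186/(-806) - 4009*1/627 = 4186*(-1/806) - 211/33 = -161/31 - 211/33 = -11854/1023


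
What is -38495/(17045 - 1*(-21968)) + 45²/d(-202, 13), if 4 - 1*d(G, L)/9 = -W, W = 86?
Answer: 118075/78026 ≈ 1.5133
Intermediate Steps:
d(G, L) = 810 (d(G, L) = 36 - (-9)*86 = 36 - 9*(-86) = 36 + 774 = 810)
-38495/(17045 - 1*(-21968)) + 45²/d(-202, 13) = -38495/(17045 - 1*(-21968)) + 45²/810 = -38495/(17045 + 21968) + 2025*(1/810) = -38495/39013 + 5/2 = 118075/78026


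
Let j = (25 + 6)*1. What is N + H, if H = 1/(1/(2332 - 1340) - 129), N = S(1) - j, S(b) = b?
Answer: -3840002/127967 ≈ -30.008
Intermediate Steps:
j = 31 (j = 31*1 = 31)
N = -30 (N = 1 - 1*31 = 1 - 31 = -30)
H = -992/127967 (H = 1/(1/992 - 129) = 1/(-127967/992) = -992/127967 ≈ -0.0077520)
N + H = -30 - 992/127967 = -3840002/127967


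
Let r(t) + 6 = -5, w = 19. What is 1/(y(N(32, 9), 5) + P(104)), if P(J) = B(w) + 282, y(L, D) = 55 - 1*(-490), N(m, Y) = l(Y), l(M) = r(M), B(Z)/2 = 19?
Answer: 1/865 ≈ 0.0011561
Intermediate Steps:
r(t) = -11 (r(t) = -6 - 5 = -11)
B(Z) = 38 (B(Z) = 2*19 = 38)
l(M) = -11
N(m, Y) = -11
y(L, D) = 545 (y(L, D) = 55 + 490 = 545)
P(J) = 320 (P(J) = 38 + 282 = 320)
1/(y(N(32, 9), 5) + P(104)) = 1/(545 + 320) = 1/865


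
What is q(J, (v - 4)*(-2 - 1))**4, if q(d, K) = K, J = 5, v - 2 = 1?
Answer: 81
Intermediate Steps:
v = 3 (v = 2 + 1 = 3)
q(J, (v - 4)*(-2 - 1))**4 = ((3 - 4)*(-2 - 1))**4 = (-1*(-3))**4 = 3**4 = 81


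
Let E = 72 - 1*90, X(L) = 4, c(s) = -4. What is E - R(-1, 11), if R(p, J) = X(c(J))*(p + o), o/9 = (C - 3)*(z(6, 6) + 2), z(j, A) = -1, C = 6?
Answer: -122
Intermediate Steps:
o = 27 (o = 9*((6 - 3)*(-1 + 2)) = 9*(3*1) = 9*3 = 27)
R(p, J) = 108 + 4*p (R(p, J) = 4*(p + 27) = 4*(27 + p) = 108 + 4*p)
E = -18 (E = 72 - 90 = -18)
E - R(-1, 11) = -18 - (108 + 4*(-1)) = -18 - (108 - 4) = -18 - 1*104 = -18 - 104 = -122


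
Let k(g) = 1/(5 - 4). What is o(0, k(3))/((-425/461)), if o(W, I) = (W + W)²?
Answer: 0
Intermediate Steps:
k(g) = 1 (k(g) = 1/1 = 1)
o(W, I) = 4*W² (o(W, I) = (2*W)² = 4*W²)
o(0, k(3))/((-425/461)) = (4*0²)/((-425/461)) = (4*0)/((-425*1/461)) = 0/(-425/461) = 0*(-461/425) = 0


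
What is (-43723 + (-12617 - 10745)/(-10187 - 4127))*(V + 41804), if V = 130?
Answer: -13121728547220/7157 ≈ -1.8334e+9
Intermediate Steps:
(-43723 + (-12617 - 10745)/(-10187 - 4127))*(V + 41804) = (-43723 + (-12617 - 10745)/(-10187 - 4127))*(130 + 41804) = (-43723 - 23362/(-14314))*41934 = (-43723 - 23362*(-1/14314))*41934 = (-43723 + 11681/7157)*41934 = -312913830/7157*41934 = -13121728547220/7157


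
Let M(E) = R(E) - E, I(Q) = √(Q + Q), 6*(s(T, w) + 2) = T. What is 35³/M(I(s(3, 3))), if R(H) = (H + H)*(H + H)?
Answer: -3500 + 875*I*√3/3 ≈ -3500.0 + 505.18*I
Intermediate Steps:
R(H) = 4*H² (R(H) = (2*H)*(2*H) = 4*H²)
s(T, w) = -2 + T/6
I(Q) = √2*√Q (I(Q) = √(2*Q) = √2*√Q)
M(E) = -E + 4*E² (M(E) = 4*E² - E = -E + 4*E²)
35³/M(I(s(3, 3))) = 35³/(((√2*√(-2 + (⅙)*3))*(-1 + 4*(√2*√(-2 + (⅙)*3))))) = 42875/(((√2*√(-2 + ½))*(-1 + 4*(√2*√(-2 + ½))))) = 42875/(((√2*√(-3/2))*(-1 + 4*(√2*√(-3/2))))) = 42875/(((√2*(I*√6/2))*(-1 + 4*(√2*(I*√6/2))))) = 42875/(((I*√3)*(-1 + 4*(I*√3)))) = 42875/(((I*√3)*(-1 + 4*I*√3))) = 42875/((I*√3*(-1 + 4*I*√3))) = 42875*(-I*√3/(3*(-1 + 4*I*√3))) = -42875*I*√3/(3*(-1 + 4*I*√3))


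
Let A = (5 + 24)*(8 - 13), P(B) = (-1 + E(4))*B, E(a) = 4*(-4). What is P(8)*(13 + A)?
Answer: 17952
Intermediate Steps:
E(a) = -16
P(B) = -17*B (P(B) = (-1 - 16)*B = -17*B)
A = -145 (A = 29*(-5) = -145)
P(8)*(13 + A) = (-17*8)*(13 - 145) = -136*(-132) = 17952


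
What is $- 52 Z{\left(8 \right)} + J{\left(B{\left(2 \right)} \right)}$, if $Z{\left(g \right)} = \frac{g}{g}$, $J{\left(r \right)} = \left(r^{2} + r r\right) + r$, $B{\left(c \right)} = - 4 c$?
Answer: $68$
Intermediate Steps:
$J{\left(r \right)} = r + 2 r^{2}$ ($J{\left(r \right)} = \left(r^{2} + r^{2}\right) + r = 2 r^{2} + r = r + 2 r^{2}$)
$Z{\left(g \right)} = 1$
$- 52 Z{\left(8 \right)} + J{\left(B{\left(2 \right)} \right)} = \left(-52\right) 1 + \left(-4\right) 2 \left(1 + 2 \left(\left(-4\right) 2\right)\right) = -52 - 8 \left(1 + 2 \left(-8\right)\right) = -52 - 8 \left(1 - 16\right) = -52 - -120 = -52 + 120 = 68$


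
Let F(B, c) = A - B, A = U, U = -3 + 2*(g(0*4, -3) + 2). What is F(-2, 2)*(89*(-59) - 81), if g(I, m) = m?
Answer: 15996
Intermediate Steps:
U = -5 (U = -3 + 2*(-3 + 2) = -3 + 2*(-1) = -3 - 2 = -5)
A = -5
F(B, c) = -5 - B
F(-2, 2)*(89*(-59) - 81) = (-5 - 1*(-2))*(89*(-59) - 81) = (-5 + 2)*(-5251 - 81) = -3*(-5332) = 15996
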